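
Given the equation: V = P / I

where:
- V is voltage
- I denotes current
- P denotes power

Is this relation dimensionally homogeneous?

Yes

V (voltage) has dimensions [I^-1 L^2 M T^-3].
I (current) has dimensions [I].
P (power) has dimensions [L^2 M T^-3].

Left side: [I^-1 L^2 M T^-3]
Right side: [I^-1 L^2 M T^-3]

Both sides have the same dimensions, so the equation is dimensionally consistent.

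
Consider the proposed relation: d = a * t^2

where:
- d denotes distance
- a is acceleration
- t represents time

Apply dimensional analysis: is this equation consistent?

Yes

d (distance) has dimensions [L].
a (acceleration) has dimensions [L T^-2].
t (time) has dimensions [T].

Left side: [L]
Right side: [L]

Both sides have the same dimensions, so the equation is dimensionally consistent.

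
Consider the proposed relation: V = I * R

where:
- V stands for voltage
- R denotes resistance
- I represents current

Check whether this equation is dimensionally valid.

Yes

V (voltage) has dimensions [I^-1 L^2 M T^-3].
R (resistance) has dimensions [I^-2 L^2 M T^-3].
I (current) has dimensions [I].

Left side: [I^-1 L^2 M T^-3]
Right side: [I^-1 L^2 M T^-3]

Both sides have the same dimensions, so the equation is dimensionally consistent.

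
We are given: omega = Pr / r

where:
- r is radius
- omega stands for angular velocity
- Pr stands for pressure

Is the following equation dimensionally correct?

No

r (radius) has dimensions [L].
omega (angular velocity) has dimensions [T^-1].
Pr (pressure) has dimensions [L^-1 M T^-2].

Left side: [T^-1]
Right side: [L^-2 M T^-2]

The two sides have different dimensions, so the equation is NOT dimensionally consistent.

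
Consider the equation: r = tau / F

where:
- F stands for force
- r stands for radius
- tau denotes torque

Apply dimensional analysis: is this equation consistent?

Yes

F (force) has dimensions [L M T^-2].
r (radius) has dimensions [L].
tau (torque) has dimensions [L^2 M T^-2].

Left side: [L]
Right side: [L]

Both sides have the same dimensions, so the equation is dimensionally consistent.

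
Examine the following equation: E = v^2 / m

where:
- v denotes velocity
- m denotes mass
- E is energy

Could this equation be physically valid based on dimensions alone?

No

v (velocity) has dimensions [L T^-1].
m (mass) has dimensions [M].
E (energy) has dimensions [L^2 M T^-2].

Left side: [L^2 M T^-2]
Right side: [L^2 M^-1 T^-2]

The two sides have different dimensions, so the equation is NOT dimensionally consistent.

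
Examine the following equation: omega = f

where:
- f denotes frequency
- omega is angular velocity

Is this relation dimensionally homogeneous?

Yes

f (frequency) has dimensions [T^-1].
omega (angular velocity) has dimensions [T^-1].

Left side: [T^-1]
Right side: [T^-1]

Both sides have the same dimensions, so the equation is dimensionally consistent.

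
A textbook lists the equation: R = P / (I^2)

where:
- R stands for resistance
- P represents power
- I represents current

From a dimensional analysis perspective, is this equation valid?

Yes

R (resistance) has dimensions [I^-2 L^2 M T^-3].
P (power) has dimensions [L^2 M T^-3].
I (current) has dimensions [I].

Left side: [I^-2 L^2 M T^-3]
Right side: [I^-2 L^2 M T^-3]

Both sides have the same dimensions, so the equation is dimensionally consistent.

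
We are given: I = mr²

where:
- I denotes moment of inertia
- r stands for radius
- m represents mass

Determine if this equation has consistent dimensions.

Yes

I (moment of inertia) has dimensions [L^2 M].
r (radius) has dimensions [L].
m (mass) has dimensions [M].

Left side: [L^2 M]
Right side: [L^2 M]

Both sides have the same dimensions, so the equation is dimensionally consistent.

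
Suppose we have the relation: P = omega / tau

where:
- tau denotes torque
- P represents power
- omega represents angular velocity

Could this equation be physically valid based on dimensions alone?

No

tau (torque) has dimensions [L^2 M T^-2].
P (power) has dimensions [L^2 M T^-3].
omega (angular velocity) has dimensions [T^-1].

Left side: [L^2 M T^-3]
Right side: [L^-2 M^-1 T]

The two sides have different dimensions, so the equation is NOT dimensionally consistent.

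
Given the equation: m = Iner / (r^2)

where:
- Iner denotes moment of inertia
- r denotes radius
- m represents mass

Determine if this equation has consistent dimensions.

Yes

Iner (moment of inertia) has dimensions [L^2 M].
r (radius) has dimensions [L].
m (mass) has dimensions [M].

Left side: [M]
Right side: [M]

Both sides have the same dimensions, so the equation is dimensionally consistent.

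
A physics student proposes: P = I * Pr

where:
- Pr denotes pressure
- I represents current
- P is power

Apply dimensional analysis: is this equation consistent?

No

Pr (pressure) has dimensions [L^-1 M T^-2].
I (current) has dimensions [I].
P (power) has dimensions [L^2 M T^-3].

Left side: [L^2 M T^-3]
Right side: [I L^-1 M T^-2]

The two sides have different dimensions, so the equation is NOT dimensionally consistent.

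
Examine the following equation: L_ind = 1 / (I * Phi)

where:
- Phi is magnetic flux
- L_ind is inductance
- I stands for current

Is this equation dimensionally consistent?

No

Phi (magnetic flux) has dimensions [I^-1 L^2 M T^-2].
L_ind (inductance) has dimensions [I^-2 L^2 M T^-2].
I (current) has dimensions [I].

Left side: [I^-2 L^2 M T^-2]
Right side: [L^-2 M^-1 T^2]

The two sides have different dimensions, so the equation is NOT dimensionally consistent.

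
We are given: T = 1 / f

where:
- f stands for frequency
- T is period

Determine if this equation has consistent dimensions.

Yes

f (frequency) has dimensions [T^-1].
T (period) has dimensions [T].

Left side: [T]
Right side: [T]

Both sides have the same dimensions, so the equation is dimensionally consistent.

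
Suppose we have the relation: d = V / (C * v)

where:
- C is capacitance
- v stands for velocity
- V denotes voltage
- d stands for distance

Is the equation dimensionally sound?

No

C (capacitance) has dimensions [I^2 L^-2 M^-1 T^4].
v (velocity) has dimensions [L T^-1].
V (voltage) has dimensions [I^-1 L^2 M T^-3].
d (distance) has dimensions [L].

Left side: [L]
Right side: [I^-3 L^3 M^2 T^-6]

The two sides have different dimensions, so the equation is NOT dimensionally consistent.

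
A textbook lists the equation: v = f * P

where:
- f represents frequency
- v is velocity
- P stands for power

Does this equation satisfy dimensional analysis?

No

f (frequency) has dimensions [T^-1].
v (velocity) has dimensions [L T^-1].
P (power) has dimensions [L^2 M T^-3].

Left side: [L T^-1]
Right side: [L^2 M T^-4]

The two sides have different dimensions, so the equation is NOT dimensionally consistent.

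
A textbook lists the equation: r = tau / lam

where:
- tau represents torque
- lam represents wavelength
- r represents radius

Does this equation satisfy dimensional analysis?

No

tau (torque) has dimensions [L^2 M T^-2].
lam (wavelength) has dimensions [L].
r (radius) has dimensions [L].

Left side: [L]
Right side: [L M T^-2]

The two sides have different dimensions, so the equation is NOT dimensionally consistent.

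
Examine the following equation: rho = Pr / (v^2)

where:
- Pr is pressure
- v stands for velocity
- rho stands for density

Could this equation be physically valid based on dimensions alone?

Yes

Pr (pressure) has dimensions [L^-1 M T^-2].
v (velocity) has dimensions [L T^-1].
rho (density) has dimensions [L^-3 M].

Left side: [L^-3 M]
Right side: [L^-3 M]

Both sides have the same dimensions, so the equation is dimensionally consistent.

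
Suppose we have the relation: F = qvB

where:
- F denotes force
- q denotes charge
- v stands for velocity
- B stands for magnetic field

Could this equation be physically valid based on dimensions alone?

Yes

F (force) has dimensions [L M T^-2].
q (charge) has dimensions [I T].
v (velocity) has dimensions [L T^-1].
B (magnetic field) has dimensions [I^-1 M T^-2].

Left side: [L M T^-2]
Right side: [L M T^-2]

Both sides have the same dimensions, so the equation is dimensionally consistent.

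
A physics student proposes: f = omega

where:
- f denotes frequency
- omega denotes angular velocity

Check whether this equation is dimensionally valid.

Yes

f (frequency) has dimensions [T^-1].
omega (angular velocity) has dimensions [T^-1].

Left side: [T^-1]
Right side: [T^-1]

Both sides have the same dimensions, so the equation is dimensionally consistent.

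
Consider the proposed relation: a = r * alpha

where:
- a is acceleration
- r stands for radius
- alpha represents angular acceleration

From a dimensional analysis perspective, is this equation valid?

Yes

a (acceleration) has dimensions [L T^-2].
r (radius) has dimensions [L].
alpha (angular acceleration) has dimensions [T^-2].

Left side: [L T^-2]
Right side: [L T^-2]

Both sides have the same dimensions, so the equation is dimensionally consistent.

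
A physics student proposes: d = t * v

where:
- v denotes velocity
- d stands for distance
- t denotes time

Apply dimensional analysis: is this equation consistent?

Yes

v (velocity) has dimensions [L T^-1].
d (distance) has dimensions [L].
t (time) has dimensions [T].

Left side: [L]
Right side: [L]

Both sides have the same dimensions, so the equation is dimensionally consistent.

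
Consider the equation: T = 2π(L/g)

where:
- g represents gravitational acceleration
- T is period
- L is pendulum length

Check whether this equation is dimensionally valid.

No

g (gravitational acceleration) has dimensions [L T^-2].
T (period) has dimensions [T].
L (pendulum length) has dimensions [L].

Left side: [T]
Right side: [T^2]

The two sides have different dimensions, so the equation is NOT dimensionally consistent.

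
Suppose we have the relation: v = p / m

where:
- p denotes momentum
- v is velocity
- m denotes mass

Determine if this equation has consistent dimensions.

Yes

p (momentum) has dimensions [L M T^-1].
v (velocity) has dimensions [L T^-1].
m (mass) has dimensions [M].

Left side: [L T^-1]
Right side: [L T^-1]

Both sides have the same dimensions, so the equation is dimensionally consistent.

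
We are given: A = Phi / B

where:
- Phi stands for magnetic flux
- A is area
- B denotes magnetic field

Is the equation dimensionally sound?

Yes

Phi (magnetic flux) has dimensions [I^-1 L^2 M T^-2].
A (area) has dimensions [L^2].
B (magnetic field) has dimensions [I^-1 M T^-2].

Left side: [L^2]
Right side: [L^2]

Both sides have the same dimensions, so the equation is dimensionally consistent.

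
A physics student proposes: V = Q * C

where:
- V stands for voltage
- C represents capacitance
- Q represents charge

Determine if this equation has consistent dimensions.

No

V (voltage) has dimensions [I^-1 L^2 M T^-3].
C (capacitance) has dimensions [I^2 L^-2 M^-1 T^4].
Q (charge) has dimensions [I T].

Left side: [I^-1 L^2 M T^-3]
Right side: [I^3 L^-2 M^-1 T^5]

The two sides have different dimensions, so the equation is NOT dimensionally consistent.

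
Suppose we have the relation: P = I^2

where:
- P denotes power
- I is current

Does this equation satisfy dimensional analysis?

No

P (power) has dimensions [L^2 M T^-3].
I (current) has dimensions [I].

Left side: [L^2 M T^-3]
Right side: [I^2]

The two sides have different dimensions, so the equation is NOT dimensionally consistent.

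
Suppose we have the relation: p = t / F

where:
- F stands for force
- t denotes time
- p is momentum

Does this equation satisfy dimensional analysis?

No

F (force) has dimensions [L M T^-2].
t (time) has dimensions [T].
p (momentum) has dimensions [L M T^-1].

Left side: [L M T^-1]
Right side: [L^-1 M^-1 T^3]

The two sides have different dimensions, so the equation is NOT dimensionally consistent.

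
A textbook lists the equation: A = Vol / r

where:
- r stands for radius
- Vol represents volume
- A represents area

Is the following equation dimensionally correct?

Yes

r (radius) has dimensions [L].
Vol (volume) has dimensions [L^3].
A (area) has dimensions [L^2].

Left side: [L^2]
Right side: [L^2]

Both sides have the same dimensions, so the equation is dimensionally consistent.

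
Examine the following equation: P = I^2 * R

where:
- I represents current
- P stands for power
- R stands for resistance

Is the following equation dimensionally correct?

Yes

I (current) has dimensions [I].
P (power) has dimensions [L^2 M T^-3].
R (resistance) has dimensions [I^-2 L^2 M T^-3].

Left side: [L^2 M T^-3]
Right side: [L^2 M T^-3]

Both sides have the same dimensions, so the equation is dimensionally consistent.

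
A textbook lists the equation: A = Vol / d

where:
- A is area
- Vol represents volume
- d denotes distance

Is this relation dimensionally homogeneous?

Yes

A (area) has dimensions [L^2].
Vol (volume) has dimensions [L^3].
d (distance) has dimensions [L].

Left side: [L^2]
Right side: [L^2]

Both sides have the same dimensions, so the equation is dimensionally consistent.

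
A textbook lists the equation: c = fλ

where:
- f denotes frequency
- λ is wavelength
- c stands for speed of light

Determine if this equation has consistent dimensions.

Yes

f (frequency) has dimensions [T^-1].
λ (wavelength) has dimensions [L].
c (speed of light) has dimensions [L T^-1].

Left side: [L T^-1]
Right side: [L T^-1]

Both sides have the same dimensions, so the equation is dimensionally consistent.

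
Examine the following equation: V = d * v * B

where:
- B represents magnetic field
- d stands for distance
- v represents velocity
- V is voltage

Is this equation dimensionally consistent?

Yes

B (magnetic field) has dimensions [I^-1 M T^-2].
d (distance) has dimensions [L].
v (velocity) has dimensions [L T^-1].
V (voltage) has dimensions [I^-1 L^2 M T^-3].

Left side: [I^-1 L^2 M T^-3]
Right side: [I^-1 L^2 M T^-3]

Both sides have the same dimensions, so the equation is dimensionally consistent.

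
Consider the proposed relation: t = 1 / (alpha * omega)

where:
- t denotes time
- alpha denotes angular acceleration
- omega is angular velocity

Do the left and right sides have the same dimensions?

No

t (time) has dimensions [T].
alpha (angular acceleration) has dimensions [T^-2].
omega (angular velocity) has dimensions [T^-1].

Left side: [T]
Right side: [T^3]

The two sides have different dimensions, so the equation is NOT dimensionally consistent.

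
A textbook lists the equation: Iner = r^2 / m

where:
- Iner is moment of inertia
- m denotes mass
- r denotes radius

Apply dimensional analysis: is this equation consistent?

No

Iner (moment of inertia) has dimensions [L^2 M].
m (mass) has dimensions [M].
r (radius) has dimensions [L].

Left side: [L^2 M]
Right side: [L^2 M^-1]

The two sides have different dimensions, so the equation is NOT dimensionally consistent.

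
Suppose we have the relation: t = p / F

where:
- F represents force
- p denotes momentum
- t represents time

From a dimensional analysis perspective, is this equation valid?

Yes

F (force) has dimensions [L M T^-2].
p (momentum) has dimensions [L M T^-1].
t (time) has dimensions [T].

Left side: [T]
Right side: [T]

Both sides have the same dimensions, so the equation is dimensionally consistent.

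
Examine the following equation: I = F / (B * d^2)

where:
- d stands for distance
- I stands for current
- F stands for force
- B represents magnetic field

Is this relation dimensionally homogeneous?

No

d (distance) has dimensions [L].
I (current) has dimensions [I].
F (force) has dimensions [L M T^-2].
B (magnetic field) has dimensions [I^-1 M T^-2].

Left side: [I]
Right side: [I L^-1]

The two sides have different dimensions, so the equation is NOT dimensionally consistent.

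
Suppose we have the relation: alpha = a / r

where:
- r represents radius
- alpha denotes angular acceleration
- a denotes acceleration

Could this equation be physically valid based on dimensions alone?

Yes

r (radius) has dimensions [L].
alpha (angular acceleration) has dimensions [T^-2].
a (acceleration) has dimensions [L T^-2].

Left side: [T^-2]
Right side: [T^-2]

Both sides have the same dimensions, so the equation is dimensionally consistent.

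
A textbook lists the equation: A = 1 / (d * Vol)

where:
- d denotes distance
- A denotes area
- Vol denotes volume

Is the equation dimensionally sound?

No

d (distance) has dimensions [L].
A (area) has dimensions [L^2].
Vol (volume) has dimensions [L^3].

Left side: [L^2]
Right side: [L^-4]

The two sides have different dimensions, so the equation is NOT dimensionally consistent.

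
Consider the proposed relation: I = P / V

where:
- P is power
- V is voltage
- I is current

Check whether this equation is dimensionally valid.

Yes

P (power) has dimensions [L^2 M T^-3].
V (voltage) has dimensions [I^-1 L^2 M T^-3].
I (current) has dimensions [I].

Left side: [I]
Right side: [I]

Both sides have the same dimensions, so the equation is dimensionally consistent.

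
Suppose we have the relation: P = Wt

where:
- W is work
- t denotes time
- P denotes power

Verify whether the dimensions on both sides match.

No

W (work) has dimensions [L^2 M T^-2].
t (time) has dimensions [T].
P (power) has dimensions [L^2 M T^-3].

Left side: [L^2 M T^-3]
Right side: [L^2 M T^-1]

The two sides have different dimensions, so the equation is NOT dimensionally consistent.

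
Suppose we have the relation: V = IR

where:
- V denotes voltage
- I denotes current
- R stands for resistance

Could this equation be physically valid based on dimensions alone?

Yes

V (voltage) has dimensions [I^-1 L^2 M T^-3].
I (current) has dimensions [I].
R (resistance) has dimensions [I^-2 L^2 M T^-3].

Left side: [I^-1 L^2 M T^-3]
Right side: [I^-1 L^2 M T^-3]

Both sides have the same dimensions, so the equation is dimensionally consistent.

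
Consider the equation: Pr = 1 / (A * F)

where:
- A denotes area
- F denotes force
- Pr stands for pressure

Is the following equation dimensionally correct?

No

A (area) has dimensions [L^2].
F (force) has dimensions [L M T^-2].
Pr (pressure) has dimensions [L^-1 M T^-2].

Left side: [L^-1 M T^-2]
Right side: [L^-3 M^-1 T^2]

The two sides have different dimensions, so the equation is NOT dimensionally consistent.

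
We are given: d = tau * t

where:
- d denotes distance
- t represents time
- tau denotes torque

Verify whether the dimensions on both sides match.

No

d (distance) has dimensions [L].
t (time) has dimensions [T].
tau (torque) has dimensions [L^2 M T^-2].

Left side: [L]
Right side: [L^2 M T^-1]

The two sides have different dimensions, so the equation is NOT dimensionally consistent.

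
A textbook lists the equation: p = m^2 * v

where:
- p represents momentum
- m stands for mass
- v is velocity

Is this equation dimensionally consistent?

No

p (momentum) has dimensions [L M T^-1].
m (mass) has dimensions [M].
v (velocity) has dimensions [L T^-1].

Left side: [L M T^-1]
Right side: [L M^2 T^-1]

The two sides have different dimensions, so the equation is NOT dimensionally consistent.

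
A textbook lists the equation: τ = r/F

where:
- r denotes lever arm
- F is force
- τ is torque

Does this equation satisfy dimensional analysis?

No

r (lever arm) has dimensions [L].
F (force) has dimensions [L M T^-2].
τ (torque) has dimensions [L^2 M T^-2].

Left side: [L^2 M T^-2]
Right side: [M^-1 T^2]

The two sides have different dimensions, so the equation is NOT dimensionally consistent.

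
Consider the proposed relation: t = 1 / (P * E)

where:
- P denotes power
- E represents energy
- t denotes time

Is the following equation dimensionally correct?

No

P (power) has dimensions [L^2 M T^-3].
E (energy) has dimensions [L^2 M T^-2].
t (time) has dimensions [T].

Left side: [T]
Right side: [L^-4 M^-2 T^5]

The two sides have different dimensions, so the equation is NOT dimensionally consistent.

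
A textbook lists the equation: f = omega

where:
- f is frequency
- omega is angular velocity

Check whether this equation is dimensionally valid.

Yes

f (frequency) has dimensions [T^-1].
omega (angular velocity) has dimensions [T^-1].

Left side: [T^-1]
Right side: [T^-1]

Both sides have the same dimensions, so the equation is dimensionally consistent.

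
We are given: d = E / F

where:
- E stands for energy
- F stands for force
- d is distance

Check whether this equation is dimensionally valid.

Yes

E (energy) has dimensions [L^2 M T^-2].
F (force) has dimensions [L M T^-2].
d (distance) has dimensions [L].

Left side: [L]
Right side: [L]

Both sides have the same dimensions, so the equation is dimensionally consistent.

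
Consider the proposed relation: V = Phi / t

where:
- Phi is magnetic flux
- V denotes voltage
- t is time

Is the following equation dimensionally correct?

Yes

Phi (magnetic flux) has dimensions [I^-1 L^2 M T^-2].
V (voltage) has dimensions [I^-1 L^2 M T^-3].
t (time) has dimensions [T].

Left side: [I^-1 L^2 M T^-3]
Right side: [I^-1 L^2 M T^-3]

Both sides have the same dimensions, so the equation is dimensionally consistent.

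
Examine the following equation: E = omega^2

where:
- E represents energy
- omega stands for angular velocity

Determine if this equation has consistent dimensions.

No

E (energy) has dimensions [L^2 M T^-2].
omega (angular velocity) has dimensions [T^-1].

Left side: [L^2 M T^-2]
Right side: [T^-2]

The two sides have different dimensions, so the equation is NOT dimensionally consistent.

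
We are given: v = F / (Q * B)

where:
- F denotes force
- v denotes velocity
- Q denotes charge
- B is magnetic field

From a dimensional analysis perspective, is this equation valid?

Yes

F (force) has dimensions [L M T^-2].
v (velocity) has dimensions [L T^-1].
Q (charge) has dimensions [I T].
B (magnetic field) has dimensions [I^-1 M T^-2].

Left side: [L T^-1]
Right side: [L T^-1]

Both sides have the same dimensions, so the equation is dimensionally consistent.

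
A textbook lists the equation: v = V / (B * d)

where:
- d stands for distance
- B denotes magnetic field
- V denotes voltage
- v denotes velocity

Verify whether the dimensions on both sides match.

Yes

d (distance) has dimensions [L].
B (magnetic field) has dimensions [I^-1 M T^-2].
V (voltage) has dimensions [I^-1 L^2 M T^-3].
v (velocity) has dimensions [L T^-1].

Left side: [L T^-1]
Right side: [L T^-1]

Both sides have the same dimensions, so the equation is dimensionally consistent.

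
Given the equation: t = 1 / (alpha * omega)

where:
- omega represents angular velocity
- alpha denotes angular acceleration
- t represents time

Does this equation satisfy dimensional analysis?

No

omega (angular velocity) has dimensions [T^-1].
alpha (angular acceleration) has dimensions [T^-2].
t (time) has dimensions [T].

Left side: [T]
Right side: [T^3]

The two sides have different dimensions, so the equation is NOT dimensionally consistent.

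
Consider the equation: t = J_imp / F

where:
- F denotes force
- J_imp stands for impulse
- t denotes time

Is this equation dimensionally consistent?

Yes

F (force) has dimensions [L M T^-2].
J_imp (impulse) has dimensions [L M T^-1].
t (time) has dimensions [T].

Left side: [T]
Right side: [T]

Both sides have the same dimensions, so the equation is dimensionally consistent.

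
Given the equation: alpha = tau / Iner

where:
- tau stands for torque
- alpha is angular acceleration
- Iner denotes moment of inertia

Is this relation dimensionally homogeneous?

Yes

tau (torque) has dimensions [L^2 M T^-2].
alpha (angular acceleration) has dimensions [T^-2].
Iner (moment of inertia) has dimensions [L^2 M].

Left side: [T^-2]
Right side: [T^-2]

Both sides have the same dimensions, so the equation is dimensionally consistent.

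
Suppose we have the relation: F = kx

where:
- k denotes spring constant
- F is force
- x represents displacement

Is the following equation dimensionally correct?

Yes

k (spring constant) has dimensions [M T^-2].
F (force) has dimensions [L M T^-2].
x (displacement) has dimensions [L].

Left side: [L M T^-2]
Right side: [L M T^-2]

Both sides have the same dimensions, so the equation is dimensionally consistent.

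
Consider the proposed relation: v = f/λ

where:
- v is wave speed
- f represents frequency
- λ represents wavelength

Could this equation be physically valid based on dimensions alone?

No

v (wave speed) has dimensions [L T^-1].
f (frequency) has dimensions [T^-1].
λ (wavelength) has dimensions [L].

Left side: [L T^-1]
Right side: [L^-1 T^-1]

The two sides have different dimensions, so the equation is NOT dimensionally consistent.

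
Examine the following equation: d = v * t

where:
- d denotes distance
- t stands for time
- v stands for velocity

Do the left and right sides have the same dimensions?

Yes

d (distance) has dimensions [L].
t (time) has dimensions [T].
v (velocity) has dimensions [L T^-1].

Left side: [L]
Right side: [L]

Both sides have the same dimensions, so the equation is dimensionally consistent.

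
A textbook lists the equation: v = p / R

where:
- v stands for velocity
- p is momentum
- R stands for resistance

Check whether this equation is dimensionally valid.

No

v (velocity) has dimensions [L T^-1].
p (momentum) has dimensions [L M T^-1].
R (resistance) has dimensions [I^-2 L^2 M T^-3].

Left side: [L T^-1]
Right side: [I^2 L^-1 T^2]

The two sides have different dimensions, so the equation is NOT dimensionally consistent.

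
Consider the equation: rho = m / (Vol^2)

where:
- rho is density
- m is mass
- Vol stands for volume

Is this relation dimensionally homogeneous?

No

rho (density) has dimensions [L^-3 M].
m (mass) has dimensions [M].
Vol (volume) has dimensions [L^3].

Left side: [L^-3 M]
Right side: [L^-6 M]

The two sides have different dimensions, so the equation is NOT dimensionally consistent.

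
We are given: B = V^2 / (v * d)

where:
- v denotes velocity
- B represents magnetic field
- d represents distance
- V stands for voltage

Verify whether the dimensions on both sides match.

No

v (velocity) has dimensions [L T^-1].
B (magnetic field) has dimensions [I^-1 M T^-2].
d (distance) has dimensions [L].
V (voltage) has dimensions [I^-1 L^2 M T^-3].

Left side: [I^-1 M T^-2]
Right side: [I^-2 L^2 M^2 T^-5]

The two sides have different dimensions, so the equation is NOT dimensionally consistent.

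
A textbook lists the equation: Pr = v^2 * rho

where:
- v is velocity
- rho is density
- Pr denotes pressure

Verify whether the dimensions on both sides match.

Yes

v (velocity) has dimensions [L T^-1].
rho (density) has dimensions [L^-3 M].
Pr (pressure) has dimensions [L^-1 M T^-2].

Left side: [L^-1 M T^-2]
Right side: [L^-1 M T^-2]

Both sides have the same dimensions, so the equation is dimensionally consistent.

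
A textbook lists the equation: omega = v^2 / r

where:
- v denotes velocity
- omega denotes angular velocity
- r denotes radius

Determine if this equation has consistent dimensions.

No

v (velocity) has dimensions [L T^-1].
omega (angular velocity) has dimensions [T^-1].
r (radius) has dimensions [L].

Left side: [T^-1]
Right side: [L T^-2]

The two sides have different dimensions, so the equation is NOT dimensionally consistent.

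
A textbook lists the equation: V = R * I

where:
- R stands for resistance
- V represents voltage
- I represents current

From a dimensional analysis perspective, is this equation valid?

Yes

R (resistance) has dimensions [I^-2 L^2 M T^-3].
V (voltage) has dimensions [I^-1 L^2 M T^-3].
I (current) has dimensions [I].

Left side: [I^-1 L^2 M T^-3]
Right side: [I^-1 L^2 M T^-3]

Both sides have the same dimensions, so the equation is dimensionally consistent.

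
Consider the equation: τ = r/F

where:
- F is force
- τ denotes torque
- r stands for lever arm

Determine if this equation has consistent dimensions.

No

F (force) has dimensions [L M T^-2].
τ (torque) has dimensions [L^2 M T^-2].
r (lever arm) has dimensions [L].

Left side: [L^2 M T^-2]
Right side: [M^-1 T^2]

The two sides have different dimensions, so the equation is NOT dimensionally consistent.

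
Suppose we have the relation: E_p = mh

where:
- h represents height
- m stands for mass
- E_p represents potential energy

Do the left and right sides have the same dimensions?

No

h (height) has dimensions [L].
m (mass) has dimensions [M].
E_p (potential energy) has dimensions [L^2 M T^-2].

Left side: [L^2 M T^-2]
Right side: [L M]

The two sides have different dimensions, so the equation is NOT dimensionally consistent.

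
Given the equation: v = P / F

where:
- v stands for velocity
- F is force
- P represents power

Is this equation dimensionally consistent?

Yes

v (velocity) has dimensions [L T^-1].
F (force) has dimensions [L M T^-2].
P (power) has dimensions [L^2 M T^-3].

Left side: [L T^-1]
Right side: [L T^-1]

Both sides have the same dimensions, so the equation is dimensionally consistent.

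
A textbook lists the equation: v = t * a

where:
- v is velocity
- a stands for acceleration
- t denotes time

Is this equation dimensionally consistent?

Yes

v (velocity) has dimensions [L T^-1].
a (acceleration) has dimensions [L T^-2].
t (time) has dimensions [T].

Left side: [L T^-1]
Right side: [L T^-1]

Both sides have the same dimensions, so the equation is dimensionally consistent.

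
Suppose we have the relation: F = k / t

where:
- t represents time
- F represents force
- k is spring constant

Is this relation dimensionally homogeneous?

No

t (time) has dimensions [T].
F (force) has dimensions [L M T^-2].
k (spring constant) has dimensions [M T^-2].

Left side: [L M T^-2]
Right side: [M T^-3]

The two sides have different dimensions, so the equation is NOT dimensionally consistent.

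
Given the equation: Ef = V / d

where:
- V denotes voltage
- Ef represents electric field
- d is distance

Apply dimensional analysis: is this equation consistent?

Yes

V (voltage) has dimensions [I^-1 L^2 M T^-3].
Ef (electric field) has dimensions [I^-1 L M T^-3].
d (distance) has dimensions [L].

Left side: [I^-1 L M T^-3]
Right side: [I^-1 L M T^-3]

Both sides have the same dimensions, so the equation is dimensionally consistent.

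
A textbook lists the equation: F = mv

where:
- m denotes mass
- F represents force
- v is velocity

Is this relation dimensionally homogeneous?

No

m (mass) has dimensions [M].
F (force) has dimensions [L M T^-2].
v (velocity) has dimensions [L T^-1].

Left side: [L M T^-2]
Right side: [L M T^-1]

The two sides have different dimensions, so the equation is NOT dimensionally consistent.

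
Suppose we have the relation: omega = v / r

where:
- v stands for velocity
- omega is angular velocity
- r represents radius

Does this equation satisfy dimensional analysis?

Yes

v (velocity) has dimensions [L T^-1].
omega (angular velocity) has dimensions [T^-1].
r (radius) has dimensions [L].

Left side: [T^-1]
Right side: [T^-1]

Both sides have the same dimensions, so the equation is dimensionally consistent.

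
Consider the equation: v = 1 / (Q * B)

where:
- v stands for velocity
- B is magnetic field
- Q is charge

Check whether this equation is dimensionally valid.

No

v (velocity) has dimensions [L T^-1].
B (magnetic field) has dimensions [I^-1 M T^-2].
Q (charge) has dimensions [I T].

Left side: [L T^-1]
Right side: [M^-1 T]

The two sides have different dimensions, so the equation is NOT dimensionally consistent.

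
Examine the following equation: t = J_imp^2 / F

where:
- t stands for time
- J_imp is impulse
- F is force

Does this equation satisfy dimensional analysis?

No

t (time) has dimensions [T].
J_imp (impulse) has dimensions [L M T^-1].
F (force) has dimensions [L M T^-2].

Left side: [T]
Right side: [L M]

The two sides have different dimensions, so the equation is NOT dimensionally consistent.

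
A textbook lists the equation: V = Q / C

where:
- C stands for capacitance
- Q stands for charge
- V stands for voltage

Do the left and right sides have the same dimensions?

Yes

C (capacitance) has dimensions [I^2 L^-2 M^-1 T^4].
Q (charge) has dimensions [I T].
V (voltage) has dimensions [I^-1 L^2 M T^-3].

Left side: [I^-1 L^2 M T^-3]
Right side: [I^-1 L^2 M T^-3]

Both sides have the same dimensions, so the equation is dimensionally consistent.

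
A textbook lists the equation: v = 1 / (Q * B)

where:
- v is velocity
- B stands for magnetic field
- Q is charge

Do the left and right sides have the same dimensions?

No

v (velocity) has dimensions [L T^-1].
B (magnetic field) has dimensions [I^-1 M T^-2].
Q (charge) has dimensions [I T].

Left side: [L T^-1]
Right side: [M^-1 T]

The two sides have different dimensions, so the equation is NOT dimensionally consistent.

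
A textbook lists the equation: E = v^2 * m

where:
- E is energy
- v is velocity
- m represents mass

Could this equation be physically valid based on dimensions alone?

Yes

E (energy) has dimensions [L^2 M T^-2].
v (velocity) has dimensions [L T^-1].
m (mass) has dimensions [M].

Left side: [L^2 M T^-2]
Right side: [L^2 M T^-2]

Both sides have the same dimensions, so the equation is dimensionally consistent.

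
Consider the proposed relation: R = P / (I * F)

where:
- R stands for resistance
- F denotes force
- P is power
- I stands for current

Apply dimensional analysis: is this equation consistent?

No

R (resistance) has dimensions [I^-2 L^2 M T^-3].
F (force) has dimensions [L M T^-2].
P (power) has dimensions [L^2 M T^-3].
I (current) has dimensions [I].

Left side: [I^-2 L^2 M T^-3]
Right side: [I^-1 L T^-1]

The two sides have different dimensions, so the equation is NOT dimensionally consistent.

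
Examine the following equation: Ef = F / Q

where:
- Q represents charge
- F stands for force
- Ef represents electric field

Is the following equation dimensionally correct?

Yes

Q (charge) has dimensions [I T].
F (force) has dimensions [L M T^-2].
Ef (electric field) has dimensions [I^-1 L M T^-3].

Left side: [I^-1 L M T^-3]
Right side: [I^-1 L M T^-3]

Both sides have the same dimensions, so the equation is dimensionally consistent.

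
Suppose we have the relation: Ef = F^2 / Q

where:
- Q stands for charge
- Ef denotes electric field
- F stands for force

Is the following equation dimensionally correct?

No

Q (charge) has dimensions [I T].
Ef (electric field) has dimensions [I^-1 L M T^-3].
F (force) has dimensions [L M T^-2].

Left side: [I^-1 L M T^-3]
Right side: [I^-1 L^2 M^2 T^-5]

The two sides have different dimensions, so the equation is NOT dimensionally consistent.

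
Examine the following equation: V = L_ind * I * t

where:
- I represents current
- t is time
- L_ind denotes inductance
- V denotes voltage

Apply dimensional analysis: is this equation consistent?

No

I (current) has dimensions [I].
t (time) has dimensions [T].
L_ind (inductance) has dimensions [I^-2 L^2 M T^-2].
V (voltage) has dimensions [I^-1 L^2 M T^-3].

Left side: [I^-1 L^2 M T^-3]
Right side: [I^-1 L^2 M T^-1]

The two sides have different dimensions, so the equation is NOT dimensionally consistent.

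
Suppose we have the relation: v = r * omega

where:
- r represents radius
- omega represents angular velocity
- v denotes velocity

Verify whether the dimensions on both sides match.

Yes

r (radius) has dimensions [L].
omega (angular velocity) has dimensions [T^-1].
v (velocity) has dimensions [L T^-1].

Left side: [L T^-1]
Right side: [L T^-1]

Both sides have the same dimensions, so the equation is dimensionally consistent.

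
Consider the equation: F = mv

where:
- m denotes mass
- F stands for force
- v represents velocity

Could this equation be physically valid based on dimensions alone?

No

m (mass) has dimensions [M].
F (force) has dimensions [L M T^-2].
v (velocity) has dimensions [L T^-1].

Left side: [L M T^-2]
Right side: [L M T^-1]

The two sides have different dimensions, so the equation is NOT dimensionally consistent.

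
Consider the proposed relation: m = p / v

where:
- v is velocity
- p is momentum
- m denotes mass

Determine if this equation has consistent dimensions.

Yes

v (velocity) has dimensions [L T^-1].
p (momentum) has dimensions [L M T^-1].
m (mass) has dimensions [M].

Left side: [M]
Right side: [M]

Both sides have the same dimensions, so the equation is dimensionally consistent.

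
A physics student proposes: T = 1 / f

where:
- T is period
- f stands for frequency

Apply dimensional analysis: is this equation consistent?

Yes

T (period) has dimensions [T].
f (frequency) has dimensions [T^-1].

Left side: [T]
Right side: [T]

Both sides have the same dimensions, so the equation is dimensionally consistent.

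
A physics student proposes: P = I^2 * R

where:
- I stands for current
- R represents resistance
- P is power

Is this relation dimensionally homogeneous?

Yes

I (current) has dimensions [I].
R (resistance) has dimensions [I^-2 L^2 M T^-3].
P (power) has dimensions [L^2 M T^-3].

Left side: [L^2 M T^-3]
Right side: [L^2 M T^-3]

Both sides have the same dimensions, so the equation is dimensionally consistent.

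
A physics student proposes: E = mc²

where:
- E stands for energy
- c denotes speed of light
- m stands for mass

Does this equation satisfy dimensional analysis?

Yes

E (energy) has dimensions [L^2 M T^-2].
c (speed of light) has dimensions [L T^-1].
m (mass) has dimensions [M].

Left side: [L^2 M T^-2]
Right side: [L^2 M T^-2]

Both sides have the same dimensions, so the equation is dimensionally consistent.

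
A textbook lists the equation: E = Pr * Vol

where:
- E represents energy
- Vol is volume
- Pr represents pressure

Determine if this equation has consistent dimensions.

Yes

E (energy) has dimensions [L^2 M T^-2].
Vol (volume) has dimensions [L^3].
Pr (pressure) has dimensions [L^-1 M T^-2].

Left side: [L^2 M T^-2]
Right side: [L^2 M T^-2]

Both sides have the same dimensions, so the equation is dimensionally consistent.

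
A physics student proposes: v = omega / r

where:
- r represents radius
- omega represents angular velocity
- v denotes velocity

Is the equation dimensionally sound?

No

r (radius) has dimensions [L].
omega (angular velocity) has dimensions [T^-1].
v (velocity) has dimensions [L T^-1].

Left side: [L T^-1]
Right side: [L^-1 T^-1]

The two sides have different dimensions, so the equation is NOT dimensionally consistent.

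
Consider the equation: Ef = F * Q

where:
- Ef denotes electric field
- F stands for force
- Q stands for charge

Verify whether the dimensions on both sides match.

No

Ef (electric field) has dimensions [I^-1 L M T^-3].
F (force) has dimensions [L M T^-2].
Q (charge) has dimensions [I T].

Left side: [I^-1 L M T^-3]
Right side: [I L M T^-1]

The two sides have different dimensions, so the equation is NOT dimensionally consistent.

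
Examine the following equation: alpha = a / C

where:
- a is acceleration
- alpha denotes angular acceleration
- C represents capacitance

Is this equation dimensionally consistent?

No

a (acceleration) has dimensions [L T^-2].
alpha (angular acceleration) has dimensions [T^-2].
C (capacitance) has dimensions [I^2 L^-2 M^-1 T^4].

Left side: [T^-2]
Right side: [I^-2 L^3 M T^-6]

The two sides have different dimensions, so the equation is NOT dimensionally consistent.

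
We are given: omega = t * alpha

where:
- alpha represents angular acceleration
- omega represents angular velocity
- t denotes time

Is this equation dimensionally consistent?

Yes

alpha (angular acceleration) has dimensions [T^-2].
omega (angular velocity) has dimensions [T^-1].
t (time) has dimensions [T].

Left side: [T^-1]
Right side: [T^-1]

Both sides have the same dimensions, so the equation is dimensionally consistent.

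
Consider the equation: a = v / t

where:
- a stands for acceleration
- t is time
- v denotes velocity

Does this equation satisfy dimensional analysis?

Yes

a (acceleration) has dimensions [L T^-2].
t (time) has dimensions [T].
v (velocity) has dimensions [L T^-1].

Left side: [L T^-2]
Right side: [L T^-2]

Both sides have the same dimensions, so the equation is dimensionally consistent.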